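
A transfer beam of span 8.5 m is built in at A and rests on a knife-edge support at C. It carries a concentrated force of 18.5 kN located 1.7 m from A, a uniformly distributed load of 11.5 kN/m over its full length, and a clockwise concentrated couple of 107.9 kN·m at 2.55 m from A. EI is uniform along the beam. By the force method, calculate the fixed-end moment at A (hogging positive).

M_A = 151.9 kN·m

Take the reaction at C as the redundant and release it; the primary structure is a cantilever fixed at A.
Deflection at C on the released cantilever, summing each load's contribution:
  point load 18.5 at a = 1.7: Pa²(3L − a)/(6EI) = 212.1/EI
  UDL 11.5: wL⁴/(8EI) = 7504/EI
  clockwise couple 107.9 at a = 2.55: M₀a(2L − a)/(2EI) = 1988/EI
  δ_0 = 9704/EI
Flexibility coefficient — unit upward force at C: δ_{CC} = L³/(3EI) = 204.7/EI.
The prop prevents deflection at C: R_C = δ_0/δ_{CC} = 9704/204.7 = 47.4 kN.
Moment equilibrium about A: M_A = Σ(load moments about A) − R_C·L = 554.8 − 47.4×8.5 = 151.9 kN·m.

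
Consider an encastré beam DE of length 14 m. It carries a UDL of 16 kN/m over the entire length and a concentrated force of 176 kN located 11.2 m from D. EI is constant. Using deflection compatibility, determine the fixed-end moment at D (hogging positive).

Take the two fixed-end moments M_D, M_E as redundants; the released structure is the simple span DE.
Simple-span end rotations at D and E under the given loads:
  at D: UDL 16: wL³/(24EI) = 1829/EI
  at E: UDL 16: wL³/(24EI) = 1829/EI
  at D: point load 176 at a = 11.2: Pab(L + b)/(6LEI) = 1104/EI
  at E: point load 176 at a = 11.2: Pab(L + a)/(6LEI) = 1656/EI
  θ_D0 = 2933/EI,  θ_E0 = 3485/EI
Flexibility coefficients: a unit moment at one end gives L/(3EI) there and L/(6EI) at the far end, so f₁₁ = f₂₂ = 4.667/EI and f₁₂ = f₂₁ = 2.333/EI.
Compatibility — zero rotation at each built-in end:
  4.667 M_D + 2.333 M_E = 2933
  2.333 M_D + 4.667 M_E = 3485
Solving the pair gives M_D = 340.2 kN·m and M_E = 576.7 kN·m (hogging).

M_D = 340.2 kN·m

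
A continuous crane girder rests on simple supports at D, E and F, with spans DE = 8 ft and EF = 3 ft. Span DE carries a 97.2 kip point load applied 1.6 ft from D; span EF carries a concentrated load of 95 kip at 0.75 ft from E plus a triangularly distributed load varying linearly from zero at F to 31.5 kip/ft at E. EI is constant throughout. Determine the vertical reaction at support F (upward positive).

Insert a hinge at E; M_E is the redundant, and each span becomes simply supported.
Rotations at E on the released spans (each span's end-slope, ×1/EI):
  span DE: point load 97.2 at a = 1.6: Pab(L + a)/(6LEI) = 199.1/EI
  span EF: point load 95 at a = 0.75: Pab(L + b)/(6LEI) = 46.76/EI
  span EF: triangular load, peak 31.5: w₀L³/(45EI) = 18.9/EI
  relative rotation θ_0 = (199.1 + 65.66)/EI = 264.7/EI
A unit hogging moment at E produces rotation L₁/(3EI) + L₂/(3EI) = 3.667/EI.
Compatibility: M_E·(L₁+L₂)/(3EI) = θ_0, giving M_E = 72.2 kip·ft (hogging).
Span EF, ΣM about F: R_E^{EF}·3 = 308.2 + 72.2, so R_E^{EF} = 126.8 kip and R_F = 142.2 − 126.8 = 15.43 kip.

R_F = 15.43 kip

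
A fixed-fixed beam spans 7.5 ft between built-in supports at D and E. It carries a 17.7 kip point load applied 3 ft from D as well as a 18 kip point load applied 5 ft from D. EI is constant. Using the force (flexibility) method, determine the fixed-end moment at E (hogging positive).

Take the two fixed-end moments M_D, M_E as redundants; the released structure is the simple span DE.
Simple-span end rotations at D and E under the given loads:
  at D: point load 17.7 at a = 3: Pab(L + b)/(6LEI) = 63.72/EI
  at E: point load 17.7 at a = 3: Pab(L + a)/(6LEI) = 55.76/EI
  at D: point load 18 at a = 5: Pab(L + b)/(6LEI) = 50/EI
  at E: point load 18 at a = 5: Pab(L + a)/(6LEI) = 62.5/EI
  θ_D0 = 113.7/EI,  θ_E0 = 118.3/EI
Flexibility coefficients: a unit moment at one end gives L/(3EI) there and L/(6EI) at the far end, so f₁₁ = f₂₂ = 2.5/EI and f₁₂ = f₂₁ = 1.25/EI.
Compatibility — zero rotation at each built-in end:
  2.5 M_D + 1.25 M_E = 113.7
  1.25 M_D + 2.5 M_E = 118.3
Solving the pair gives M_D = 29.12 kip·ft and M_E = 32.74 kip·ft (hogging).

M_E = 32.74 kip·ft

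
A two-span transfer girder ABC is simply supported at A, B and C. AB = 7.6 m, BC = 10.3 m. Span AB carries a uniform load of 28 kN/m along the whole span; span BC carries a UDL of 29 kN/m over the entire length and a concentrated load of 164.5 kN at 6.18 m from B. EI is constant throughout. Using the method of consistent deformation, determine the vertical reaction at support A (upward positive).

R_A = 44.44 kN

Release continuity at B by inserting a hinge; the redundant is the internal moment M_B. The primary structure is two simply-supported spans AB and BC.
Discontinuity in slope at B on the released structure — sum the simple-span end rotations:
  span AB: UDL 28: wL³/(24EI) = 512.1/EI
  span BC: UDL 29: wL³/(24EI) = 1320/EI
  span BC: point load 164.5 at a = 6.18: Pab(L + b)/(6LEI) = 977.3/EI
  relative rotation θ_0 = (512.1 + 2298)/EI = 2810/EI
A unit hogging moment at B produces rotation L₁/(3EI) + L₂/(3EI) = 5.967/EI.
Slope continuity at B: θ_0 = M_B·5.967/EI, so M_B = 2810/5.967 = 470.9 kN·m (hogging).
Span AB, ΣM about A with M_B applied at B: R_B^{AB}·7.6 = 808.6 + 470.9, so R_B^{AB} = 168.4 kN and R_A = 212.8 − 168.4 = 44.44 kN.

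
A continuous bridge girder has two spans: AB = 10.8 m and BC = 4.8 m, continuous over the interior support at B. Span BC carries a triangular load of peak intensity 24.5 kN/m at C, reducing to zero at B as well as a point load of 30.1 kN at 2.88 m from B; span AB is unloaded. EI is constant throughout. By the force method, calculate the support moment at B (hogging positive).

Insert a hinge at B; M_B is the redundant, and each span becomes simply supported.
Rotations at B on the released spans (each span's end-slope, ×1/EI):
  span BC: triangular load, peak 24.5: 7w₀L³/(360EI) = 52.68/EI
  span BC: point load 30.1 at a = 2.88: Pab(L + b)/(6LEI) = 38.84/EI
  relative rotation θ_0 = (0 + 91.52)/EI = 91.52/EI
A unit hogging moment at B produces rotation L₁/(3EI) + L₂/(3EI) = 5.2/EI.
Slope continuity at B: θ_0 = M_B·5.2/EI, so M_B = 91.52/5.2 = 17.6 kN·m (hogging).

M_B = 17.6 kN·m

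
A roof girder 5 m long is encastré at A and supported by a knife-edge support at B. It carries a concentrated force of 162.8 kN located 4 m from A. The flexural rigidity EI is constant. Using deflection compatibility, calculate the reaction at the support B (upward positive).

Choose R_B as the redundant. The primary structure is the cantilever fixed at A.
Primary-structure tip deflection at B by superposition:
  point load 162.8 at a = 4: Pa²(3L − a)/(6EI) = 4775/EI
Flexibility coefficient — unit upward force at B: δ_{BB} = L³/(3EI) = 41.67/EI.
The prop prevents deflection at B: R_B = δ_0/δ_{BB} = 4775/41.67 = 114.6 kN.

R_B = 114.6 kN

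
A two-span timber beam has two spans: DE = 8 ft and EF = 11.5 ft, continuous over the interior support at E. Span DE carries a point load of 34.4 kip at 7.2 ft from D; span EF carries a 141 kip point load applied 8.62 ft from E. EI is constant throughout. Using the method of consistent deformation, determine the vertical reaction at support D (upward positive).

R_D = -11.8 kip

Take M_E as the redundant. Released structure: two simple spans DE and EF with a hinge at E.
End slopes at the hinge E, treating each span as simply supported:
  span DE: point load 34.4 at a = 7.2: Pab(L + a)/(6LEI) = 62.75/EI
  span EF: point load 141 at a = 8.62: Pab(L + b)/(6LEI) = 729.5/EI
  relative rotation θ_0 = (62.75 + 729.5)/EI = 792.3/EI
A unit hogging moment at E produces rotation L₁/(3EI) + L₂/(3EI) = 6.5/EI.
Compatibility: M_E·(L₁+L₂)/(3EI) = θ_0, giving M_E = 121.9 kip·ft (hogging).
Span DE, ΣM about D with M_E applied at E: R_E^{DE}·8 = 247.7 + 121.9, so R_E^{DE} = 46.2 kip and R_D = 34.4 − 46.2 = -11.8 kip.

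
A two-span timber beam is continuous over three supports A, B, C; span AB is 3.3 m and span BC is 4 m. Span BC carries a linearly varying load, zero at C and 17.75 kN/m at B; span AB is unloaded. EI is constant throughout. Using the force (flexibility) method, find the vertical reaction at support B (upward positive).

R_B = 29.4 kN

Insert a hinge at B; M_B is the redundant, and each span becomes simply supported.
Discontinuity in slope at B on the released structure — sum the simple-span end rotations:
  span BC: triangular load, peak 17.75: w₀L³/(45EI) = 25.24/EI
  relative rotation θ_0 = (0 + 25.24)/EI = 25.24/EI
A unit hogging moment at B produces rotation L₁/(3EI) + L₂/(3EI) = 2.433/EI.
Slope continuity at B: θ_0 = M_B·2.433/EI, so M_B = 25.24/2.433 = 10.37 kN·m (hogging).
Span AB, ΣM about A with M_B applied at B: R_B^{AB}·3.3 = 0 + 10.37, so R_B^{AB} = 3.144 kN and R_A = 0 − 3.144 = -3.144 kN.
Span BC, ΣM about C: R_B^{BC}·4 = 94.67 + 10.37, so R_B^{BC} = 26.26 kN and R_C = 35.5 − 26.26 = 9.24 kN.
R_B = 3.144 + 26.26 = 29.4 kN.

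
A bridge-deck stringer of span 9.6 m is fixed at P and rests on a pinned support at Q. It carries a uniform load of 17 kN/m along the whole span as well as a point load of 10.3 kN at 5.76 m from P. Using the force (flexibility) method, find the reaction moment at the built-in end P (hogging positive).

Take the reaction at Q as the redundant and release it; the primary structure is a cantilever fixed at P.
Deflection at Q on the released cantilever, summing each load's contribution:
  UDL 17: wL⁴/(8EI) = 18049/EI
  point load 10.3 at a = 5.76: Pa²(3L − a)/(6EI) = 1312/EI
  δ_0 = 19361/EI
Tip deflection under a unit load at Q: L³/(3EI) = 294.9/EI.
The prop prevents deflection at Q: R_Q = δ_0/δ_{QQ} = 19361/294.9 = 65.65 kN.
Moment equilibrium about P: M_P = Σ(load moments about P) − R_Q·L = 842.7 − 65.65×9.6 = 212.5 kN·m.

M_P = 212.5 kN·m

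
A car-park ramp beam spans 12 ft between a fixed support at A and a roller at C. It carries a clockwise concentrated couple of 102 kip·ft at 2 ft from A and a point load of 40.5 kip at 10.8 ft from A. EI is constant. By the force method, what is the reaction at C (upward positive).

R_C = 38.34 kip

Release the roller at C. Primary structure: cantilever fixed at A.
Free-end deflection of the primary structure under the applied loading (downward +):
  clockwise couple 102 at a = 2: M₀a(2L − a)/(2EI) = 2244/EI
  point load 40.5 at a = 10.8: Pa²(3L − a)/(6EI) = 19840/EI
  δ_0 = 22084/EI
Tip deflection under a unit load at C: L³/(3EI) = 576/EI.
The prop prevents deflection at C: R_C = δ_0/δ_{CC} = 22084/576 = 38.34 kip.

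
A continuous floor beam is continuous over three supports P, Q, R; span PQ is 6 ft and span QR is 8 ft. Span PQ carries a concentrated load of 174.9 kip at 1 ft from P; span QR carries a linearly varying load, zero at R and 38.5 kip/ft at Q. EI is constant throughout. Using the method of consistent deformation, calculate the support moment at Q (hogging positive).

M_Q = 130.3 kip·ft

Insert a hinge at Q; M_Q is the redundant, and each span becomes simply supported.
Rotations at Q on the released spans (each span's end-slope, ×1/EI):
  span PQ: point load 174.9 at a = 1: Pab(L + a)/(6LEI) = 170/EI
  span QR: triangular load, peak 38.5: w₀L³/(45EI) = 438/EI
  relative rotation θ_0 = (170 + 438)/EI = 608.1/EI
A unit hogging moment at Q produces rotation L₁/(3EI) + L₂/(3EI) = 4.667/EI.
Slope continuity at Q: θ_0 = M_Q·4.667/EI, so M_Q = 608.1/4.667 = 130.3 kip·ft (hogging).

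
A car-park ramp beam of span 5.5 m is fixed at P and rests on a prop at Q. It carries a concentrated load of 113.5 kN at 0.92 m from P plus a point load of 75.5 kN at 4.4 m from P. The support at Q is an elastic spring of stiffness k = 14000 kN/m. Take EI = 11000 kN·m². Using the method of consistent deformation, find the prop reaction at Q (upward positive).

R_Q = 56.84 kN

Remove the prop at Q; the released (primary) structure is a cantilever built in at P.
Downward deflection at the released point Q due to the loads:
  point load 113.5 at a = 0.92: Pa²(3L − a)/(6EI) = 249.5/EI
  point load 75.5 at a = 4.4: Pa²(3L − a)/(6EI) = 2948/EI
  δ_0 = 3197/EI
Flexibility coefficient — unit upward force at Q: δ_{QQ} = L³/(3EI) = 55.46/EI.
With EI = 11000 kN·m²: δ_0 = 0.29065 m and δ_{QQ} = 0.005042 m/kN.
Compatibility — the spring shortens by R_Q/k under the reaction it provides: δ_0 − R_Q·δ_{QQ} = R_Q/k. With 1/k = 0.000071 m/kN, R_Q = δ_0 / (δ_{QQ} + 1/k) = 0.29065 / (0.005042 + 0.000071) = 56.84 kN.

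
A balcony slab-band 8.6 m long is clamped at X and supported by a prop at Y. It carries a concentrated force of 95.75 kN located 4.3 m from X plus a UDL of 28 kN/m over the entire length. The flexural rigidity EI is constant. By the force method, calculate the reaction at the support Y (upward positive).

R_Y = 120.2 kN

Remove the prop at Y; the released (primary) structure is a cantilever built in at X.
Deflection at Y on the released cantilever, summing each load's contribution:
  point load 95.75 at a = 4.3: Pa²(3L − a)/(6EI) = 6344/EI
  UDL 28: wL⁴/(8EI) = 19145/EI
  δ_0 = 25489/EI
Flexibility coefficient — unit upward force at Y: δ_{YY} = L³/(3EI) = 212/EI.
The prop prevents deflection at Y: R_Y = δ_0/δ_{YY} = 25489/212 = 120.2 kN.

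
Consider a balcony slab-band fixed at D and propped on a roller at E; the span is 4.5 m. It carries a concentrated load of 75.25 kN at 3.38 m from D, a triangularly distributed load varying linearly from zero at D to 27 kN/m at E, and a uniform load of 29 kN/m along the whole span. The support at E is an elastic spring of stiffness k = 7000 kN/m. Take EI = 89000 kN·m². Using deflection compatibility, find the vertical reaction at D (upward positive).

Take the reaction at E as the redundant and release it; the primary structure is a cantilever fixed at D.
Downward deflection at the released point E due to the loads:
  point load 75.25 at a = 3.38: Pa²(3L − a)/(6EI) = 1450/EI
  triangular load, peak 27 at the free end: 11w₀L⁴/(120EI) = 1015/EI
  UDL 29: wL⁴/(8EI) = 1486/EI
  δ_0 = 3951/EI
Flexibility coefficient — unit upward force at E: δ_{EE} = L³/(3EI) = 30.38/EI.
With EI = 89000 kN·m²: δ_0 = 0.044398 m and δ_{EE} = 0.000341 m/kN.
Compatibility — the spring shortens by R_E/k under the reaction it provides: δ_0 − R_E·δ_{EE} = R_E/k. With 1/k = 0.000143 m/kN, R_E = δ_0 / (δ_{EE} + 1/k) = 0.044398 / (0.000341 + 0.000143) = 91.7 kN.
Vertical equilibrium: R_D = ΣP − R_E = 266.5 − 91.7 = 174.8 kN.

R_D = 174.8 kN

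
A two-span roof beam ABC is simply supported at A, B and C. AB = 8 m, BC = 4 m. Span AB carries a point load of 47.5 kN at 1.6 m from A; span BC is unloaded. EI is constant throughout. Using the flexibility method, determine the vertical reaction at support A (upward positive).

R_A = 34.96 kN

Take M_B as the redundant. Released structure: two simple spans AB and BC with a hinge at B.
End slopes at the hinge B, treating each span as simply supported:
  span AB: point load 47.5 at a = 1.6: Pab(L + a)/(6LEI) = 97.28/EI
  relative rotation θ_0 = (97.28 + 0)/EI = 97.28/EI
A unit hogging moment at B produces rotation L₁/(3EI) + L₂/(3EI) = 4/EI.
Compatibility: M_B·(L₁+L₂)/(3EI) = θ_0, giving M_B = 24.32 kN·m (hogging).
Span AB, ΣM about A with M_B applied at B: R_B^{AB}·8 = 76 + 24.32, so R_B^{AB} = 12.54 kN and R_A = 47.5 − 12.54 = 34.96 kN.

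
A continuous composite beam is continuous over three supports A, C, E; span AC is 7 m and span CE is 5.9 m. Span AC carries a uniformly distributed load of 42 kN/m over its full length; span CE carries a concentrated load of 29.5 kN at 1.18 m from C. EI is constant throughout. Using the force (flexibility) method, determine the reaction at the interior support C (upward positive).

Release continuity at C by inserting a hinge; the redundant is the internal moment M_C. The primary structure is two simply-supported spans AC and CE.
Discontinuity in slope at C on the released structure — sum the simple-span end rotations:
  span AC: UDL 42: wL³/(24EI) = 600.2/EI
  span CE: point load 29.5 at a = 1.18: Pab(L + b)/(6LEI) = 49.29/EI
  relative rotation θ_0 = (600.2 + 49.29)/EI = 649.5/EI
A unit hogging moment at C produces rotation L₁/(3EI) + L₂/(3EI) = 4.3/EI.
Compatibility: M_C·(L₁+L₂)/(3EI) = θ_0, giving M_C = 151.1 kN·m (hogging).
Span AC, ΣM about A with M_C applied at C: R_C^{AC}·7 = 1029 + 151.1, so R_C^{AC} = 168.6 kN and R_A = 294 − 168.6 = 125.4 kN.
Span CE, ΣM about E: R_C^{CE}·5.9 = 139.2 + 151.1, so R_C^{CE} = 49.2 kN and R_E = 29.5 − 49.2 = -19.7 kN.
R_C = 168.6 + 49.2 = 217.8 kN.

R_C = 217.8 kN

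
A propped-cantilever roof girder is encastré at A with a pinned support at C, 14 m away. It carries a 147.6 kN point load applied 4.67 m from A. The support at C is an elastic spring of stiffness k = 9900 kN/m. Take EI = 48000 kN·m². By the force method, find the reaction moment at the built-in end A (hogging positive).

M_A = 384.4 kN·m

Remove the prop at C; the released (primary) structure is a cantilever built in at A.
Deflection at C on the released cantilever, summing each load's contribution:
  point load 147.6 at a = 4.67: Pa²(3L − a)/(6EI) = 20028/EI
Tip deflection under a unit load at C: L³/(3EI) = 914.7/EI.
With EI = 48000 kN·m²: δ_0 = 0.41724 m and δ_{CC} = 0.019056 m/kN.
Compatibility — the spring shortens by R_C/k under the reaction it provides: δ_0 − R_C·δ_{CC} = R_C/k. With 1/k = 0.000101 m/kN, R_C = δ_0 / (δ_{CC} + 1/k) = 0.41724 / (0.019056 + 0.000101) = 21.78 kN.
Moment equilibrium about A: M_A = Σ(load moments about A) − R_C·L = 689.3 − 21.78×14 = 384.4 kN·m.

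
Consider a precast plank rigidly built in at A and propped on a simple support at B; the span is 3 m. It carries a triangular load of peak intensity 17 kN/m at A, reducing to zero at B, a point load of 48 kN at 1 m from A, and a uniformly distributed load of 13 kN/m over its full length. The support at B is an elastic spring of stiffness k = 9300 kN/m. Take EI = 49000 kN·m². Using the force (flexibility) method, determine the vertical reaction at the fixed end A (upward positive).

Take the reaction at B as the redundant and release it; the primary structure is a cantilever fixed at A.
Deflection at B on the released cantilever, summing each load's contribution:
  triangular load, peak 17 at the fixed end: w₀L⁴/(30EI) = 45.9/EI
  point load 48 at a = 1: Pa²(3L − a)/(6EI) = 64/EI
  UDL 13: wL⁴/(8EI) = 131.6/EI
  δ_0 = 241.5/EI
Flexibility coefficient — unit upward force at B: δ_{BB} = L³/(3EI) = 9/EI.
With EI = 49000 kN·m²: δ_0 = 0.004929 m and δ_{BB} = 0.000184 m/kN.
Compatibility — the spring shortens by R_B/k under the reaction it provides: δ_0 − R_B·δ_{BB} = R_B/k. With 1/k = 0.000108 m/kN, R_B = δ_0 / (δ_{BB} + 1/k) = 0.004929 / (0.000184 + 0.000108) = 16.93 kN.
Vertical equilibrium: R_A = ΣP − R_B = 112.5 − 16.93 = 95.57 kN.

R_A = 95.57 kN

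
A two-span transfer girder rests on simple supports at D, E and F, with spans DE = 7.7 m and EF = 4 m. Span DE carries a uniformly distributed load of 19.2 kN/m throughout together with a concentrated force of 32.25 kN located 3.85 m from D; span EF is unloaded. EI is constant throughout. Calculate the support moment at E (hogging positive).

M_E = 124.3 kN·m

Release continuity at E by inserting a hinge; the redundant is the internal moment M_E. The primary structure is two simply-supported spans DE and EF.
End slopes at the hinge E, treating each span as simply supported:
  span DE: UDL 19.2: wL³/(24EI) = 365.2/EI
  span DE: point load 32.25 at a = 3.85: Pab(L + a)/(6LEI) = 119.5/EI
  relative rotation θ_0 = (484.7 + 0)/EI = 484.7/EI
A unit hogging moment at E produces rotation L₁/(3EI) + L₂/(3EI) = 3.9/EI.
Slope continuity at E: θ_0 = M_E·3.9/EI, so M_E = 484.7/3.9 = 124.3 kN·m (hogging).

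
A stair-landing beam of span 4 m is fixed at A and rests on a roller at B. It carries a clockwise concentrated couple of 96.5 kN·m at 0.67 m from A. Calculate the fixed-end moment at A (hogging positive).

Choose R_B as the redundant. The primary structure is the cantilever fixed at A.
Downward deflection at the released point B due to the loads:
  clockwise couple 96.5 at a = 0.67: M₀a(2L − a)/(2EI) = 237/EI
Flexibility coefficient — unit upward force at B: δ_{BB} = L³/(3EI) = 21.33/EI.
The prop prevents deflection at B: R_B = δ_0/δ_{BB} = 237/21.33 = 11.11 kN.
Moment equilibrium about A: M_A = Σ(load moments about A) − R_B·L = 96.5 − 11.11×4 = 52.07 kN·m.

M_A = 52.07 kN·m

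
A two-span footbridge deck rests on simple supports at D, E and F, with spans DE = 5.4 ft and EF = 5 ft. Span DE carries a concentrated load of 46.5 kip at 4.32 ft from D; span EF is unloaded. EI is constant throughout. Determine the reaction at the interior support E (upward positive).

Release continuity at E by inserting a hinge; the redundant is the internal moment M_E. The primary structure is two simply-supported spans DE and EF.
End slopes at the hinge E, treating each span as simply supported:
  span DE: point load 46.5 at a = 4.32: Pab(L + a)/(6LEI) = 65.09/EI
  relative rotation θ_0 = (65.09 + 0)/EI = 65.09/EI
A unit hogging moment at E produces rotation L₁/(3EI) + L₂/(3EI) = 3.467/EI.
Slope continuity at E: θ_0 = M_E·3.467/EI, so M_E = 65.09/3.467 = 18.77 kip·ft (hogging).
Span DE, ΣM about D with M_E applied at E: R_E^{DE}·5.4 = 200.9 + 18.77, so R_E^{DE} = 40.68 kip and R_D = 46.5 − 40.68 = 5.823 kip.
Span EF, ΣM about F: R_E^{EF}·5 = 0 + 18.77, so R_E^{EF} = 3.755 kip and R_F = 0 − 3.755 = -3.755 kip.
R_E = 40.68 + 3.755 = 44.43 kip.

R_E = 44.43 kip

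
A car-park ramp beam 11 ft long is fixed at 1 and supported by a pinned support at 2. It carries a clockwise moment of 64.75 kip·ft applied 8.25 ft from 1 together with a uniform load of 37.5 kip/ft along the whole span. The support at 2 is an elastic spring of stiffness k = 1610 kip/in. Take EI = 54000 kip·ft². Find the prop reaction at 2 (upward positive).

Remove the prop at 2; the released (primary) structure is a cantilever built in at 1.
Downward deflection at the released point 2 due to the loads:
  clockwise couple 64.75 at a = 8.25: M₀a(2L − a)/(2EI) = 3673/EI
  UDL 37.5: wL⁴/(8EI) = 68630/EI
  δ_0 = 72302/EI
Flexibility coefficient — unit upward force at 2: δ_{22} = L³/(3EI) = 443.7/EI.
With EI = 54000 kip·ft²: δ_0 = 1.3389 ft and δ_{22} = 0.008216 ft/kip.
Compatibility — the spring shortens by R_2/k under the reaction it provides: δ_0 − R_2·δ_{22} = R_2/k. With 1/k = 1/(1610×12) ft/kip = 0.000052 ft/kip, R_2 = δ_0 / (δ_{22} + 1/k) = 1.3389 / (0.008216 + 0.000052) = 161.9 kip.

R_2 = 161.9 kip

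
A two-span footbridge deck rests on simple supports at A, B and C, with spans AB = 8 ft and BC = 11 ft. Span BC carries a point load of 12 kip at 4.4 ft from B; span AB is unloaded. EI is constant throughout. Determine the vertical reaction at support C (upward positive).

R_C = 3.466 kip

Take M_B as the redundant. Released structure: two simple spans AB and BC with a hinge at B.
Rotations at B on the released spans (each span's end-slope, ×1/EI):
  span BC: point load 12 at a = 4.4: Pab(L + b)/(6LEI) = 92.93/EI
  relative rotation θ_0 = (0 + 92.93)/EI = 92.93/EI
A unit hogging moment at B produces rotation L₁/(3EI) + L₂/(3EI) = 6.333/EI.
Slope continuity at B: θ_0 = M_B·6.333/EI, so M_B = 92.93/6.333 = 14.67 kip·ft (hogging).
Span BC, ΣM about C: R_B^{BC}·11 = 79.2 + 14.67, so R_B^{BC} = 8.534 kip and R_C = 12 − 8.534 = 3.466 kip.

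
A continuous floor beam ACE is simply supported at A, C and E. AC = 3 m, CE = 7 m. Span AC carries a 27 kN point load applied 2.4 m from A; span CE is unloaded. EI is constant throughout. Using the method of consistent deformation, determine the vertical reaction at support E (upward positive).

R_E = -0.4999 kN

Insert a hinge at C; M_C is the redundant, and each span becomes simply supported.
Rotations at C on the released spans (each span's end-slope, ×1/EI):
  span AC: point load 27 at a = 2.4: Pab(L + a)/(6LEI) = 11.66/EI
  relative rotation θ_0 = (11.66 + 0)/EI = 11.66/EI
A unit hogging moment at C produces rotation L₁/(3EI) + L₂/(3EI) = 3.333/EI.
Slope continuity at C: θ_0 = M_C·3.333/EI, so M_C = 11.66/3.333 = 3.499 kN·m (hogging).
Span CE, ΣM about E: R_C^{CE}·7 = 0 + 3.499, so R_C^{CE} = 0.4999 kN and R_E = 0 − 0.4999 = -0.4999 kN.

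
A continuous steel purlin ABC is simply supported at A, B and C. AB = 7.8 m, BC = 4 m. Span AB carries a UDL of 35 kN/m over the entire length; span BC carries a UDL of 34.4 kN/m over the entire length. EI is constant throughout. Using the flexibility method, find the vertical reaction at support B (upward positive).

Take M_B as the redundant. Released structure: two simple spans AB and BC with a hinge at B.
Rotations at B on the released spans (each span's end-slope, ×1/EI):
  span AB: UDL 35: wL³/(24EI) = 692.1/EI
  span BC: UDL 34.4: wL³/(24EI) = 91.73/EI
  relative rotation θ_0 = (692.1 + 91.73)/EI = 783.8/EI
A unit hogging moment at B produces rotation L₁/(3EI) + L₂/(3EI) = 3.933/EI.
Compatibility: M_B·(L₁+L₂)/(3EI) = θ_0, giving M_B = 199.3 kN·m (hogging).
Span AB, ΣM about A with M_B applied at B: R_B^{AB}·7.8 = 1065 + 199.3, so R_B^{AB} = 162 kN and R_A = 273 − 162 = 111 kN.
Span BC, ΣM about C: R_B^{BC}·4 = 275.2 + 199.3, so R_B^{BC} = 118.6 kN and R_C = 137.6 − 118.6 = 18.98 kN.
R_B = 162 + 118.6 = 280.7 kN.

R_B = 280.7 kN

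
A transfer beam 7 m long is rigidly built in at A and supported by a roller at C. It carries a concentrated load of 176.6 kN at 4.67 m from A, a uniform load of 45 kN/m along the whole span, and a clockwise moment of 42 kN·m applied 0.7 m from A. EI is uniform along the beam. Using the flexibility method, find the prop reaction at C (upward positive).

R_C = 211.5 kN

Take the reaction at C as the redundant and release it; the primary structure is a cantilever fixed at A.
Downward deflection at the released point C due to the loads:
  point load 176.6 at a = 4.67: Pa²(3L − a)/(6EI) = 10482/EI
  UDL 45: wL⁴/(8EI) = 13506/EI
  clockwise couple 42 at a = 0.7: M₀a(2L − a)/(2EI) = 195.5/EI
  δ_0 = 24184/EI
Flexibility coefficient — unit upward force at C: δ_{CC} = L³/(3EI) = 114.3/EI.
The prop prevents deflection at C: R_C = δ_0/δ_{CC} = 24184/114.3 = 211.5 kN.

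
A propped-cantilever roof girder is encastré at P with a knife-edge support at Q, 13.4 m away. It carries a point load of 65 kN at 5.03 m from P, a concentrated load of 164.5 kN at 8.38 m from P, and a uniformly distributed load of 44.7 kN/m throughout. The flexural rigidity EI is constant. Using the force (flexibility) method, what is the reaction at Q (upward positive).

Remove the prop at Q; the released (primary) structure is a cantilever built in at P.
Deflection at Q on the released cantilever, summing each load's contribution:
  point load 65 at a = 5.03: Pa²(3L − a)/(6EI) = 9640/EI
  point load 164.5 at a = 8.38: Pa²(3L − a)/(6EI) = 61264/EI
  UDL 44.7: wL⁴/(8EI) = 180151/EI
  δ_0 = 251055/EI
Flexibility coefficient — unit upward force at Q: δ_{QQ} = L³/(3EI) = 802/EI.
The prop prevents deflection at Q: R_Q = δ_0/δ_{QQ} = 251055/802 = 313 kN.

R_Q = 313 kN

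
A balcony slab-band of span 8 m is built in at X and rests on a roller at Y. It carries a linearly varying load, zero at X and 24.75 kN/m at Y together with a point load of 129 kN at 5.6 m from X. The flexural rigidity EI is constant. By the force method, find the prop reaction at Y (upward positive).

Choose R_Y as the redundant. The primary structure is the cantilever fixed at X.
Downward deflection at the released point Y due to the loads:
  triangular load, peak 24.75 at the free end: 11w₀L⁴/(120EI) = 9293/EI
  point load 129 at a = 5.6: Pa²(3L − a)/(6EI) = 12406/EI
  δ_0 = 21699/EI
Tip deflection under a unit load at Y: L³/(3EI) = 170.7/EI.
Compatibility at Y: δ_0 − R_Y·δ_{YY} = 0, so R_Y = 21699/170.7 = 127.1 kN.

R_Y = 127.1 kN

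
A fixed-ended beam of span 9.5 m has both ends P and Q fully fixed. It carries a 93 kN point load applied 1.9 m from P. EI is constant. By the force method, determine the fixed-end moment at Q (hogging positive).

M_Q = 28.27 kN·m

Release both end moments; the primary structure is a simply-supported span PQ with redundants M_P and M_Q.
End rotations of the released simple span under the applied load (×1/EI):
  at P: point load 93 at a = 1.9: Pab(L + b)/(6LEI) = 402.9/EI
  at Q: point load 93 at a = 1.9: Pab(L + a)/(6LEI) = 268.6/EI
  θ_P0 = 402.9/EI,  θ_Q0 = 268.6/EI
Flexibility coefficients: a unit moment at one end gives L/(3EI) there and L/(6EI) at the far end, so f₁₁ = f₂₂ = 3.167/EI and f₁₂ = f₂₁ = 1.583/EI.
Compatibility — zero rotation at each built-in end:
  3.167 M_P + 1.583 M_Q = 402.9
  1.583 M_P + 3.167 M_Q = 268.6
Solving the pair gives M_P = 113.1 kN·m and M_Q = 28.27 kN·m (hogging).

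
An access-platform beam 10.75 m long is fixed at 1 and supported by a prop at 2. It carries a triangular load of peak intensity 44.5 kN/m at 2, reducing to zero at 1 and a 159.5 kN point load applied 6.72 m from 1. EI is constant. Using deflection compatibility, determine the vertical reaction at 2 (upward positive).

R_2 = 205.6 kN

Take the reaction at 2 as the redundant and release it; the primary structure is a cantilever fixed at 1.
Deflection at 2 on the released cantilever, summing each load's contribution:
  triangular load, peak 44.5 at the free end: 11w₀L⁴/(120EI) = 54476/EI
  point load 159.5 at a = 6.72: Pa²(3L − a)/(6EI) = 30648/EI
  δ_0 = 85124/EI
Tip deflection under a unit load at 2: L³/(3EI) = 414.1/EI.
Compatibility at 2: δ_0 − R_2·δ_{22} = 0, so R_2 = 85124/414.1 = 205.6 kN.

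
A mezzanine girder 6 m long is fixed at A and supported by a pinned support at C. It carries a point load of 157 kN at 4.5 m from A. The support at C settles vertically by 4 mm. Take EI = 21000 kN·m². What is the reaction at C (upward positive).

R_C = 98.18 kN

Remove the prop at C; the released (primary) structure is a cantilever built in at A.
Deflection at C on the released cantilever, summing each load's contribution:
  point load 157 at a = 4.5: Pa²(3L − a)/(6EI) = 7153/EI
Tip deflection under a unit load at C: L³/(3EI) = 72/EI.
With EI = 21000 kN·m²: δ_0 = 0.34063 m and δ_{CC} = 0.003429 m/kN.
Compatibility — the beam at C must follow the support down by 0.004 m: δ_0 − R_C·δ_{CC} = 0.004, so R_C = (0.34063 − 0.004)/0.003429 = 98.18 kN.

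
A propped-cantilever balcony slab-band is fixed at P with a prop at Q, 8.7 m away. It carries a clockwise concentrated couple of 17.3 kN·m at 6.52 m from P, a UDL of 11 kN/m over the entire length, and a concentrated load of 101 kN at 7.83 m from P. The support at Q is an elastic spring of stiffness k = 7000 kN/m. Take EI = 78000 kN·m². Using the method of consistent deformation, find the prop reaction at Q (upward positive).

Choose R_Q as the redundant. The primary structure is the cantilever fixed at P.
Free-end deflection of the primary structure under the applied loading (downward +):
  clockwise couple 17.3 at a = 6.52: M₀a(2L − a)/(2EI) = 613.6/EI
  UDL 11: wL⁴/(8EI) = 7877/EI
  point load 101 at a = 7.83: Pa²(3L − a)/(6EI) = 18855/EI
  δ_0 = 27346/EI
Flexibility coefficient — unit upward force at Q: δ_{QQ} = L³/(3EI) = 219.5/EI.
With EI = 78000 kN·m²: δ_0 = 0.35059 m and δ_{QQ} = 0.002814 m/kN.
Compatibility — the spring shortens by R_Q/k under the reaction it provides: δ_0 − R_Q·δ_{QQ} = R_Q/k. With 1/k = 0.000143 m/kN, R_Q = δ_0 / (δ_{QQ} + 1/k) = 0.35059 / (0.002814 + 0.000143) = 118.6 kN.

R_Q = 118.6 kN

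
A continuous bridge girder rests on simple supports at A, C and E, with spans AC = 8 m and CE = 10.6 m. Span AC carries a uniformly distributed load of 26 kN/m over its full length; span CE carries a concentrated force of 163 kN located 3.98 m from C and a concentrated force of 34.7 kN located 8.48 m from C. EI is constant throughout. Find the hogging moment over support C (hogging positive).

M_C = 297.1 kN·m

Release continuity at C by inserting a hinge; the redundant is the internal moment M_C. The primary structure is two simply-supported spans AC and CE.
Discontinuity in slope at C on the released structure — sum the simple-span end rotations:
  span AC: UDL 26: wL³/(24EI) = 554.7/EI
  span CE: point load 163 at a = 3.98: Pab(L + b)/(6LEI) = 1163/EI
  span CE: point load 34.7 at a = 8.48: Pab(L + b)/(6LEI) = 124.8/EI
  relative rotation θ_0 = (554.7 + 1288)/EI = 1842/EI
A unit hogging moment at C produces rotation L₁/(3EI) + L₂/(3EI) = 6.2/EI.
Slope continuity at C: θ_0 = M_C·6.2/EI, so M_C = 1842/6.2 = 297.1 kN·m (hogging).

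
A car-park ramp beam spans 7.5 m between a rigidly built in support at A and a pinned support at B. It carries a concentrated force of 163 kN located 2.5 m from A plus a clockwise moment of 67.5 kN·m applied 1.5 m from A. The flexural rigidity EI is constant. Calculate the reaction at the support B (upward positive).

R_B = 29.01 kN

Release the roller at B. Primary structure: cantilever fixed at A.
Deflection at B on the released cantilever, summing each load's contribution:
  point load 163 at a = 2.5: Pa²(3L − a)/(6EI) = 3396/EI
  clockwise couple 67.5 at a = 1.5: M₀a(2L − a)/(2EI) = 683.4/EI
  δ_0 = 4079/EI
Tip deflection under a unit load at B: L³/(3EI) = 140.6/EI.
The prop prevents deflection at B: R_B = δ_0/δ_{BB} = 4079/140.6 = 29.01 kN.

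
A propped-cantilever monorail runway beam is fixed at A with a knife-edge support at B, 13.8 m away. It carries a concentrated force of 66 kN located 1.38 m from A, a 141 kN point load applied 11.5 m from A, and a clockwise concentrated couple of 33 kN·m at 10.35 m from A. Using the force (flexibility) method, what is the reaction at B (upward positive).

Choose R_B as the redundant. The primary structure is the cantilever fixed at A.
Free-end deflection of the primary structure under the applied loading (downward +):
  point load 66 at a = 1.38: Pa²(3L − a)/(6EI) = 838.4/EI
  point load 141 at a = 11.5: Pa²(3L − a)/(6EI) = 92925/EI
  clockwise couple 33 at a = 10.35: M₀a(2L − a)/(2EI) = 2946/EI
  δ_0 = 96710/EI
Tip deflection under a unit load at B: L³/(3EI) = 876/EI.
The prop prevents deflection at B: R_B = δ_0/δ_{BB} = 96710/876 = 110.4 kN.

R_B = 110.4 kN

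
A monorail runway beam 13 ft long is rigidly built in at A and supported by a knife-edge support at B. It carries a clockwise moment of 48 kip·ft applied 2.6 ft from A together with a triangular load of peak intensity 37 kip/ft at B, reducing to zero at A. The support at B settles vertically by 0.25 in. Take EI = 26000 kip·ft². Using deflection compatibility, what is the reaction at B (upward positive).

Remove the prop at B; the released (primary) structure is a cantilever built in at A.
Downward deflection at the released point B due to the loads:
  clockwise couple 48 at a = 2.6: M₀a(2L − a)/(2EI) = 1460/EI
  triangular load, peak 37 at the free end: 11w₀L⁴/(120EI) = 96869/EI
  δ_0 = 98330/EI
Flexibility coefficient — unit upward force at B: δ_{BB} = L³/(3EI) = 732.3/EI.
With EI = 26000 kip·ft²: δ_0 = 3.7819 ft and δ_{BB} = 0.028167 ft/kip.
Compatibility — the beam at B must follow the support down by 0.02083 ft: δ_0 − R_B·δ_{BB} = 0.02083, so R_B = (3.7819 − 0.02083)/0.028167 = 133.5 kip.

R_B = 133.5 kip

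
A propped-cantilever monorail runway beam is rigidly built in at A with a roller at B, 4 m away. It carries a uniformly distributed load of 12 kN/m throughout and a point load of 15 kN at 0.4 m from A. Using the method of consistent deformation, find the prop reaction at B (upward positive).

Remove the prop at B; the released (primary) structure is a cantilever built in at A.
Downward deflection at the released point B due to the loads:
  UDL 12: wL⁴/(8EI) = 384/EI
  point load 15 at a = 0.4: Pa²(3L − a)/(6EI) = 4.64/EI
  δ_0 = 388.6/EI
Flexibility coefficient — unit upward force at B: δ_{BB} = L³/(3EI) = 21.33/EI.
Compatibility at B: δ_0 − R_B·δ_{BB} = 0, so R_B = 388.6/21.33 = 18.22 kN.

R_B = 18.22 kN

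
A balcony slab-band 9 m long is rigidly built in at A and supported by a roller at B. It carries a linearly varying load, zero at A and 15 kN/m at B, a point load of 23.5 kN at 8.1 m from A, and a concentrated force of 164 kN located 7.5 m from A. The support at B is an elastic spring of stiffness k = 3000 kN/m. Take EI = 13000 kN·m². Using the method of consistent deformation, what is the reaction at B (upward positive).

Take the reaction at B as the redundant and release it; the primary structure is a cantilever fixed at A.
Deflection at B on the released cantilever, summing each load's contribution:
  triangular load, peak 15 at the free end: 11w₀L⁴/(120EI) = 9021/EI
  point load 23.5 at a = 8.1: Pa²(3L − a)/(6EI) = 4857/EI
  point load 164 at a = 7.5: Pa²(3L − a)/(6EI) = 29981/EI
  δ_0 = 43859/EI
Tip deflection under a unit load at B: L³/(3EI) = 243/EI.
With EI = 13000 kN·m²: δ_0 = 3.3738 m and δ_{BB} = 0.018692 m/kN.
Compatibility — the spring shortens by R_B/k under the reaction it provides: δ_0 − R_B·δ_{BB} = R_B/k. With 1/k = 0.000333 m/kN, R_B = δ_0 / (δ_{BB} + 1/k) = 3.3738 / (0.018692 + 0.000333) = 177.3 kN.

R_B = 177.3 kN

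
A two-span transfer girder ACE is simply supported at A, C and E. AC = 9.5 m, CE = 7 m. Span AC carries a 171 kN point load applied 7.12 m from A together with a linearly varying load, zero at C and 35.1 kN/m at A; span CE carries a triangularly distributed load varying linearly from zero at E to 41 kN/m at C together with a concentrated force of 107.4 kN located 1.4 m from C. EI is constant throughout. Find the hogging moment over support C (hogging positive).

M_C = 362.8 kN·m

Insert a hinge at C; M_C is the redundant, and each span becomes simply supported.
End slopes at the hinge C, treating each span as simply supported:
  span AC: point load 171 at a = 7.12: Pab(L + a)/(6LEI) = 844.9/EI
  span AC: triangular load, peak 35.1: 7w₀L³/(360EI) = 585.2/EI
  span CE: triangular load, peak 41: w₀L³/(45EI) = 312.5/EI
  span CE: point load 107.4 at a = 1.4: Pab(L + b)/(6LEI) = 252.6/EI
  relative rotation θ_0 = (1430 + 565.1)/EI = 1995/EI
A unit hogging moment at C produces rotation L₁/(3EI) + L₂/(3EI) = 5.5/EI.
Slope continuity at C: θ_0 = M_C·5.5/EI, so M_C = 1995/5.5 = 362.8 kN·m (hogging).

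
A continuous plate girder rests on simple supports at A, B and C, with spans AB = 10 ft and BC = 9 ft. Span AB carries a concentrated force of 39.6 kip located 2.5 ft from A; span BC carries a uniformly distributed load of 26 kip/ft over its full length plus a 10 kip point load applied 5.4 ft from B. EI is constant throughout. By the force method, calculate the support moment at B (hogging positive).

M_B = 156.3 kip·ft

Take M_B as the redundant. Released structure: two simple spans AB and BC with a hinge at B.
End slopes at the hinge B, treating each span as simply supported:
  span AB: point load 39.6 at a = 2.5: Pab(L + a)/(6LEI) = 154.7/EI
  span BC: UDL 26: wL³/(24EI) = 789.8/EI
  span BC: point load 10 at a = 5.4: Pab(L + b)/(6LEI) = 45.36/EI
  relative rotation θ_0 = (154.7 + 835.1)/EI = 989.8/EI
A unit hogging moment at B produces rotation L₁/(3EI) + L₂/(3EI) = 6.333/EI.
Compatibility: M_B·(L₁+L₂)/(3EI) = θ_0, giving M_B = 156.3 kip·ft (hogging).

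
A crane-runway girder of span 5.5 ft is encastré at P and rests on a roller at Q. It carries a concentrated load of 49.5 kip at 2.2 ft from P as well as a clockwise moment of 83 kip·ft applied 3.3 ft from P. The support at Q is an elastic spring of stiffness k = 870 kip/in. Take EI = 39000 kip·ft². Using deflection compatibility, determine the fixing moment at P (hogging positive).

M_P = 40.87 kip·ft

Remove the prop at Q; the released (primary) structure is a cantilever built in at P.
Primary-structure tip deflection at Q by superposition:
  point load 49.5 at a = 2.2: Pa²(3L − a)/(6EI) = 571/EI
  clockwise couple 83 at a = 3.3: M₀a(2L − a)/(2EI) = 1055/EI
  δ_0 = 1626/EI
Flexibility coefficient — unit upward force at Q: δ_{QQ} = L³/(3EI) = 55.46/EI.
With EI = 39000 kip·ft²: δ_0 = 0.04168 ft and δ_{QQ} = 0.001422 ft/kip.
Compatibility — the spring shortens by R_Q/k under the reaction it provides: δ_0 − R_Q·δ_{QQ} = R_Q/k. With 1/k = 1/(870×12) ft/kip = 0.000096 ft/kip, R_Q = δ_0 / (δ_{QQ} + 1/k) = 0.04168 / (0.001422 + 0.000096) = 27.46 kip.
Moment equilibrium about P: M_P = Σ(load moments about P) − R_Q·L = 191.9 − 27.46×5.5 = 40.87 kip·ft.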